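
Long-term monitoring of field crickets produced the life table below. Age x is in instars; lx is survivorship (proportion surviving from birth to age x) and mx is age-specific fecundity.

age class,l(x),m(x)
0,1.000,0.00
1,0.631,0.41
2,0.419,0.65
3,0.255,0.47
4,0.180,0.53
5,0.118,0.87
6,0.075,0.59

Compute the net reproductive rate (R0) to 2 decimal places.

lx·mx by age: 0, 0.25871, 0.27235, 0.11985, 0.0954, 0.10266, 0.04425
R0 = Σ lx·mx = 0.89322 → 0.89

0.89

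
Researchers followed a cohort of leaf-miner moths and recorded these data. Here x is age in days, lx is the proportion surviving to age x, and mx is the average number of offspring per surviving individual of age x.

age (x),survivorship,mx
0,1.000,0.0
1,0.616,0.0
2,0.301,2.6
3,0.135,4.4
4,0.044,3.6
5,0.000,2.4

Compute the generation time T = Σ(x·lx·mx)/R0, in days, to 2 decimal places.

2.59

lx·mx: 0, 0, 0.7826, 0.594, 0.1584, 0 → R0 = 1.535
x·lx·mx: 0, 0, 1.5652, 1.782, 0.6336, 0 → Σ = 3.9808
T = 3.9808 / 1.535 = 2.593355… → 2.59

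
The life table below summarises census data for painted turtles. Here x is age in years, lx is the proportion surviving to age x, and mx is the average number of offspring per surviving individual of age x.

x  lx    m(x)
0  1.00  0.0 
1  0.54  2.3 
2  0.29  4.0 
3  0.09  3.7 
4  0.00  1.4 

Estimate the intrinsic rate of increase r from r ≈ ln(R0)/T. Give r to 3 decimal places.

0.603

R0 = Σ lx·mx = 0 + 1.242 + 1.16 + 0.333 + 0 = 2.735
Σ x·lx·mx = 4.561; T = 4.561/2.735 = 1.66764…
r ≈ ln(R0)/T = ln(2.735)/1.66764… = 0.60333… → 0.603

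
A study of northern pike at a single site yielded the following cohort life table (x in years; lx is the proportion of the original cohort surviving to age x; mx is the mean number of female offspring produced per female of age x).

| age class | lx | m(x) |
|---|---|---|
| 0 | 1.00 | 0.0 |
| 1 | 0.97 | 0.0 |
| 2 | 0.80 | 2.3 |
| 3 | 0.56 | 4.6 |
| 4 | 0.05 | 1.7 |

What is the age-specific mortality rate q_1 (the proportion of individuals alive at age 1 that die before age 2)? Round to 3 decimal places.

q_1 = (l_1 − l_2) / l_1 = (0.97 − 0.8) / 0.97
     = 0.17 / 0.97 = 0.175258… → 0.175

0.175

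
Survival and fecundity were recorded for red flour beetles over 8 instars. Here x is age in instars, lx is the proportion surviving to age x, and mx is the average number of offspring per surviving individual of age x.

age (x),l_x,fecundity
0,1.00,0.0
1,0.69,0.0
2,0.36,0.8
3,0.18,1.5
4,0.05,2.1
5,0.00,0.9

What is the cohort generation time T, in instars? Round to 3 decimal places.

lx·mx: 0, 0, 0.288, 0.27, 0.105, 0 → R0 = 0.663
x·lx·mx: 0, 0, 0.576, 0.81, 0.42, 0 → Σ = 1.806
T = 1.806 / 0.663 = 2.723982… → 2.724

2.724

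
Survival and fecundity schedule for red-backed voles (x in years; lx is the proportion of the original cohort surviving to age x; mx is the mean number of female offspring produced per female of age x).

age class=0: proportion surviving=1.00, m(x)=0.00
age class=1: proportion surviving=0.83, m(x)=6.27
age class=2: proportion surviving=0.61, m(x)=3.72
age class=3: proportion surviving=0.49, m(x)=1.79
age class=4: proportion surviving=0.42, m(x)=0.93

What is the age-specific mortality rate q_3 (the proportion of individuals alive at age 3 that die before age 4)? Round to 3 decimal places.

0.143

q_3 = (l_3 − l_4) / l_3 = (0.49 − 0.42) / 0.49
     = 0.07 / 0.49 = 0.142857… → 0.143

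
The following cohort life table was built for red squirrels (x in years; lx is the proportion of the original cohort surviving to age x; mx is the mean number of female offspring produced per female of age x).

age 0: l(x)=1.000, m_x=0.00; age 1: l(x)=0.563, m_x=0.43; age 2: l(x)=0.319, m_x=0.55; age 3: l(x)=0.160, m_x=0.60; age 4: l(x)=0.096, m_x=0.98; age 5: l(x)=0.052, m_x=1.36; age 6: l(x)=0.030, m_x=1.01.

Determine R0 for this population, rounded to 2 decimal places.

lx·mx by age: 0, 0.24209, 0.17545, 0.096, 0.09408, 0.07072, 0.0303
R0 = Σ lx·mx = 0.70864 → 0.71

0.71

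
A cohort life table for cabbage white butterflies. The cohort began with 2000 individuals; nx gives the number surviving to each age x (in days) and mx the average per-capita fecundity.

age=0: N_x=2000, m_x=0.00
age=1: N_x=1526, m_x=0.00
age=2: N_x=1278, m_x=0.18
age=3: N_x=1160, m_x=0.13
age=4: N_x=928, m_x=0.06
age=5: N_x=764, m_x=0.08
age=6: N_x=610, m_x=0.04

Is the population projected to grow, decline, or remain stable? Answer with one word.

declining

lx = nx/n0 = nx/2000: 1, 0.763, 0.639, 0.58, 0.464, 0.382, 0.305
R0 = Σ lx·mx = 0 + 0 + 0.11502 + 0.0754 + 0.02784 + 0.03056 + 0.0122 = 0.26102
R0 < 1, so the population is declining.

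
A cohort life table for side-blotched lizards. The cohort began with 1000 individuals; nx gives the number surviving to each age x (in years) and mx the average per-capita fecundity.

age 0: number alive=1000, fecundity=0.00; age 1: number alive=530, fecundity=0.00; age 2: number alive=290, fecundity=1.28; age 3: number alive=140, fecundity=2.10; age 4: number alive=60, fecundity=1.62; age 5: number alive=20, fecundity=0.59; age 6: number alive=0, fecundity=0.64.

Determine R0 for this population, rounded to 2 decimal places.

lx = nx/n0 = nx/1000: 1, 0.53, 0.29, 0.14, 0.06, 0.02, 0
lx·mx by age: 0, 0, 0.3712, 0.294, 0.0972, 0.0118, 0
R0 = Σ lx·mx = 0.7742 → 0.77

0.77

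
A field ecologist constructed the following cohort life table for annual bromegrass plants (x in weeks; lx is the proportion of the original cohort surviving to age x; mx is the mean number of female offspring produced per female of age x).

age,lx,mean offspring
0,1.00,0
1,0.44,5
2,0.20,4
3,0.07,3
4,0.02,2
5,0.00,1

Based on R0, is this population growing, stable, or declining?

R0 = Σ lx·mx = 0 + 2.2 + 0.8 + 0.21 + 0.04 + 0 = 3.25
R0 > 1, so the population is growing.

growing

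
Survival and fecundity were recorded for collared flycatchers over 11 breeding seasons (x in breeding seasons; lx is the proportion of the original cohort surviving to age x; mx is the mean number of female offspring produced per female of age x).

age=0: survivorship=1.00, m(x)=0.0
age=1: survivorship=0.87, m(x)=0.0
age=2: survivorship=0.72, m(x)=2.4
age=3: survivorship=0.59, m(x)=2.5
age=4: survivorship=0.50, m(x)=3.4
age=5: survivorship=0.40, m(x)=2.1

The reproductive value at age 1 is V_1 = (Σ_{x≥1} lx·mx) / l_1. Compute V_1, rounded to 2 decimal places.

6.60

lx·mx for x ≥ 1: 0, 1.728, 1.475, 1.7, 0.84 → sum = 5.743
V_1 = 5.743 / l_1 = 5.743 / 0.87 = 6.601149… → 6.60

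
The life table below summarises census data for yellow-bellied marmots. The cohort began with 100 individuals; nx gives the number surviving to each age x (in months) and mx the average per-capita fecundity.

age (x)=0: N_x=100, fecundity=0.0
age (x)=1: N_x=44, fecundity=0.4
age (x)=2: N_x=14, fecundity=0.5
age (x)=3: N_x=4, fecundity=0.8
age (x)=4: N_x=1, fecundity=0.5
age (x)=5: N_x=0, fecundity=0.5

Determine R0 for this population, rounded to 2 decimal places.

0.28

lx = nx/n0 = nx/100: 1, 0.44, 0.14, 0.04, 0.01, 0
lx·mx by age: 0, 0.176, 0.07, 0.032, 0.005, 0
R0 = Σ lx·mx = 0.283 → 0.28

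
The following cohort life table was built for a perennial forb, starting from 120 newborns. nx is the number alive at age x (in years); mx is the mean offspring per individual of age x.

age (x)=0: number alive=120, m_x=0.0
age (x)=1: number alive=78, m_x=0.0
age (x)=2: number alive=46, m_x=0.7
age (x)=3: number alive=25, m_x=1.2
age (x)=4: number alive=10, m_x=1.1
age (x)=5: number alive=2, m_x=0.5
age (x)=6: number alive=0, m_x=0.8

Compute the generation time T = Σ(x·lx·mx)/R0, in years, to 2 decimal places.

lx = nx/n0 = nx/120: 1, 0.65, 0.38333…, 0.20833…, 0.08333…, 0.01667…, 0
lx·mx: 0, 0, 0.268333…, 0.25…, 0.091667…, 0.008333…, 0 → R0 = 0.618333…
x·lx·mx: 0, 0, 0.536667…, 0.75…, 0.366667…, 0.041667…, 0 → Σ = 1.695…
T = 1.695… / 0.618333… = 2.74124… → 2.74

2.74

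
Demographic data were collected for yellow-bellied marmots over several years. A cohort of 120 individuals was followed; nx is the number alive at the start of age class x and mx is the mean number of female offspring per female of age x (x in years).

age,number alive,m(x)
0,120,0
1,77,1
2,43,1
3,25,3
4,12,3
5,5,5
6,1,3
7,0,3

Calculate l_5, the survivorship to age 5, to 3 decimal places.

0.042

l_5 = n_5/n_0 = 5/120 = 0.041667… → 0.042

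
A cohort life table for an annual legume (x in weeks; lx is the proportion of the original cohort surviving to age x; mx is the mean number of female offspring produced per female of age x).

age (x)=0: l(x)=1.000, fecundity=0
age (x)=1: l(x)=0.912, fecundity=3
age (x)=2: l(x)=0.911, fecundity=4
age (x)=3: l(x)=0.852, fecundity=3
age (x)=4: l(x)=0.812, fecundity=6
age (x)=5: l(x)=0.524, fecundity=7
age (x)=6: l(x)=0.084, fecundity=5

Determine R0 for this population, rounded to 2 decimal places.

17.90

lx·mx by age: 0, 2.736, 3.644, 2.556, 4.872, 3.668, 0.42
R0 = Σ lx·mx = 17.896 → 17.90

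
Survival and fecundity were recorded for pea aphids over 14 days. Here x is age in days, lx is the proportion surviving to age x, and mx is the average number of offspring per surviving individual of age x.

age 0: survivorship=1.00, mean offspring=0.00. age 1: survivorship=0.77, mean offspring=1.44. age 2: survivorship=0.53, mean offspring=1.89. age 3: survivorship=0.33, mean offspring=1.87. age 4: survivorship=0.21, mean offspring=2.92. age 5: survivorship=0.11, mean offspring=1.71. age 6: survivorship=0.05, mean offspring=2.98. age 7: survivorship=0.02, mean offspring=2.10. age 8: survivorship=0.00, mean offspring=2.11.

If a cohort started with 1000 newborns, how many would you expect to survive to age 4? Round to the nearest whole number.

Expected survivors = N0 · l_4 = 1000 × 0.21 = 210 → 210

210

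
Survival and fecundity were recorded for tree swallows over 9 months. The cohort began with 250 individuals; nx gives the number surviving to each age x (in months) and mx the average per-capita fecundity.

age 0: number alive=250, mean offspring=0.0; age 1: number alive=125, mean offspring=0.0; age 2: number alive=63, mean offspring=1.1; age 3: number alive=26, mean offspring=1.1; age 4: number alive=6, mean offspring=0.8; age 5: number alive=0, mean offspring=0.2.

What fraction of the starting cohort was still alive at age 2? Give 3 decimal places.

l_2 = n_2/n_0 = 63/250 = 0.252 → 0.252

0.252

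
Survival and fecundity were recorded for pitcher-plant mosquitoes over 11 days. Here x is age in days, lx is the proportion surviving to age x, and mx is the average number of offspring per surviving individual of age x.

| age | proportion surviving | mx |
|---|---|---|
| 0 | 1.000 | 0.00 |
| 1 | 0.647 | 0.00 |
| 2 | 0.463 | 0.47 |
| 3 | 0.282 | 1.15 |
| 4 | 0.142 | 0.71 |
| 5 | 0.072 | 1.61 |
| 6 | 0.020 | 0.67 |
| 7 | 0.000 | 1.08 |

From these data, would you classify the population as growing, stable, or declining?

declining

R0 = Σ lx·mx = 0 + 0 + 0.21761 + 0.3243 + 0.10082 + 0.11592 + 0.0134 + 0 = 0.77205
R0 < 1, so the population is declining.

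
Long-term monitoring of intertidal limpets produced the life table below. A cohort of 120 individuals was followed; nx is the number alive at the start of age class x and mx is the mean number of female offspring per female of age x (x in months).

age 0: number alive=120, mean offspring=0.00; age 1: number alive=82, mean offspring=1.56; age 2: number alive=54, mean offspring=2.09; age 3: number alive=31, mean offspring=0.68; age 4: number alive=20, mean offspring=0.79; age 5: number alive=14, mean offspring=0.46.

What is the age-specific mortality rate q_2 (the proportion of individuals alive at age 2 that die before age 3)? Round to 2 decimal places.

lx = nx/n0 = nx/120: 1, 0.68333…, 0.45, 0.25833…, 0.16667…, 0.11667…
q_2 = (l_2 − l_3) / l_2 = (0.45 − 0.258333…) / 0.45
     = 0.191667… / 0.45 = 0.425926… → 0.43

0.43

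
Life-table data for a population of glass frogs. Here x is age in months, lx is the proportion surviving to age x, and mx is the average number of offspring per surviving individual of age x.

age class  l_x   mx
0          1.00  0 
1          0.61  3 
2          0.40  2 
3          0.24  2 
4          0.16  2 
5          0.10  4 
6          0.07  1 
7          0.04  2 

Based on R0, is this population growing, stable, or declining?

growing

R0 = Σ lx·mx = 0 + 1.83 + 0.8 + 0.48 + 0.32 + 0.4 + 0.07 + 0.08 = 3.98
R0 > 1, so the population is growing.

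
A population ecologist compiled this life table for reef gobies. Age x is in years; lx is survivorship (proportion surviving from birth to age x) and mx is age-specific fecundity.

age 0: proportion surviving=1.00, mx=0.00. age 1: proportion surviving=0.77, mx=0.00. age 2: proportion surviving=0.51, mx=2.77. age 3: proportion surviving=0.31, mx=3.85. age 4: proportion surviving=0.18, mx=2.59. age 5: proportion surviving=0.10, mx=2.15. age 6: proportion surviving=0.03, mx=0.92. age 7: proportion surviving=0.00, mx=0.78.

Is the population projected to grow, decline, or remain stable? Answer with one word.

growing

R0 = Σ lx·mx = 0 + 0 + 1.4127 + 1.1935 + 0.4662 + 0.215 + 0.0276 + 0 = 3.315
R0 > 1, so the population is growing.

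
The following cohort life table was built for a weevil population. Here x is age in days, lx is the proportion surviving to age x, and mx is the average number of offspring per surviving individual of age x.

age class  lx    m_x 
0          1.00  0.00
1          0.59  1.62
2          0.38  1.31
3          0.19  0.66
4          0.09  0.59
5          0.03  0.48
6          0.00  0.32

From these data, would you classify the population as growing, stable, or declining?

growing

R0 = Σ lx·mx = 0 + 0.9558 + 0.4978 + 0.1254 + 0.0531 + 0.0144 + 0 = 1.6465
R0 > 1, so the population is growing.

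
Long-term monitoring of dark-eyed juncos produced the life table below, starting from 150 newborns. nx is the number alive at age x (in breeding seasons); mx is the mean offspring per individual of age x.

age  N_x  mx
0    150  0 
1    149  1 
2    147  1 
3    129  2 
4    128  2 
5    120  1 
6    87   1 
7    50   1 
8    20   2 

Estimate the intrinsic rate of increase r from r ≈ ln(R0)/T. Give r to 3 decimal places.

0.549

lx = nx/n0 = nx/150: 1, 0.99333…, 0.98, 0.86, 0.85333…, 0.8, 0.58, 0.33333…, 0.13333…
R0 = Σ lx·mx = 0 + 0.99333… + 0.98 + 1.72 + 1.70667… + 0.8 + 0.58 + 0.33333… + 0.26667… = 7.38…
Σ x·lx·mx = 26.886667…; T = 26.886667…/7.38… = 3.64318…
r ≈ ln(R0)/T = ln(7.38…)/3.64318… = 0.54863… → 0.549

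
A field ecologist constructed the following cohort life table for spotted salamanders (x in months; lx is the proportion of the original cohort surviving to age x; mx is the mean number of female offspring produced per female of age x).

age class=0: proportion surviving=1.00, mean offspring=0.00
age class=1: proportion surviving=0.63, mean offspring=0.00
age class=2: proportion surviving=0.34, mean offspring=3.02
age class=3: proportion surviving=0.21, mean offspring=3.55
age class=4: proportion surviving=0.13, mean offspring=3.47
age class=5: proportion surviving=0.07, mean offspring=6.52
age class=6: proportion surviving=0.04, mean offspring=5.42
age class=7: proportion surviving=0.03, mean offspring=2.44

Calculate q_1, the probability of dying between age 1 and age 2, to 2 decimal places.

0.46

q_1 = (l_1 − l_2) / l_1 = (0.63 − 0.34) / 0.63
     = 0.29 / 0.63 = 0.460317… → 0.46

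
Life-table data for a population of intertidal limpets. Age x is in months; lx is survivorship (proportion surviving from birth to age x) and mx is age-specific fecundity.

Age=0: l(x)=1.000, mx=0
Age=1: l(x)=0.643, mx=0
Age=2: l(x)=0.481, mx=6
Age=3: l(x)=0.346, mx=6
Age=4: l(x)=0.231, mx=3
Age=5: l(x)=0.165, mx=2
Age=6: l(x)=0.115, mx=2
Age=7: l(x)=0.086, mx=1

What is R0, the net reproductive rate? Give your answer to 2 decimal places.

lx·mx by age: 0, 0, 2.886, 2.076, 0.693, 0.33, 0.23, 0.086
R0 = Σ lx·mx = 6.301 → 6.30

6.30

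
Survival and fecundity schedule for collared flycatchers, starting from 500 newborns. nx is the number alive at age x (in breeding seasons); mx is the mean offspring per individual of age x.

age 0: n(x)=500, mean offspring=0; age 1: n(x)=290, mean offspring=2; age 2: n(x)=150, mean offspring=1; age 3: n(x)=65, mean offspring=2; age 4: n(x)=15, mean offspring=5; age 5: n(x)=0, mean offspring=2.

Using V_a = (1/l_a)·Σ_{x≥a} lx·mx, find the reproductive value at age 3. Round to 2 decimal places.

lx = nx/n0 = nx/500: 1, 0.58, 0.3, 0.13, 0.03, 0
lx·mx for x ≥ 3: 0.26, 0.15, 0 → sum = 0.41
V_3 = 0.41 / l_3 = 0.41 / 0.13 = 3.153846… → 3.15

3.15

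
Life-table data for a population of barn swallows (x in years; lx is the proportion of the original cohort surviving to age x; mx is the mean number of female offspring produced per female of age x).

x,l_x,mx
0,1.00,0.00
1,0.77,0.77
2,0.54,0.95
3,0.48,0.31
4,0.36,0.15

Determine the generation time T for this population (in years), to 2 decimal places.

1.74

lx·mx: 0, 0.5929, 0.513, 0.1488, 0.054 → R0 = 1.3087
x·lx·mx: 0, 0.5929, 1.026, 0.4464, 0.216 → Σ = 2.2813
T = 2.2813 / 1.3087 = 1.74318… → 1.74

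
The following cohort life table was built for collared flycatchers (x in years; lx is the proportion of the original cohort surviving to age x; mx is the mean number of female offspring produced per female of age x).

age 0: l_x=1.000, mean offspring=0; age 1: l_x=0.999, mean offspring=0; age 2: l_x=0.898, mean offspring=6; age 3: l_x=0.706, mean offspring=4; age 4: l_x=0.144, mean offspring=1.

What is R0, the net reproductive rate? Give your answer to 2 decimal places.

8.36

lx·mx by age: 0, 0, 5.388, 2.824, 0.144
R0 = Σ lx·mx = 8.356 → 8.36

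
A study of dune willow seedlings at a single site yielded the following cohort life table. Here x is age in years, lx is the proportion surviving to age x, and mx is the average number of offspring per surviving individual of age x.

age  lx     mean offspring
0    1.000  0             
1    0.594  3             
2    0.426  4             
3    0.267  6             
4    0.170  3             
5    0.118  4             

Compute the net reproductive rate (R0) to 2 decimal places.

lx·mx by age: 0, 1.782, 1.704, 1.602, 0.51, 0.472
R0 = Σ lx·mx = 6.07 → 6.07

6.07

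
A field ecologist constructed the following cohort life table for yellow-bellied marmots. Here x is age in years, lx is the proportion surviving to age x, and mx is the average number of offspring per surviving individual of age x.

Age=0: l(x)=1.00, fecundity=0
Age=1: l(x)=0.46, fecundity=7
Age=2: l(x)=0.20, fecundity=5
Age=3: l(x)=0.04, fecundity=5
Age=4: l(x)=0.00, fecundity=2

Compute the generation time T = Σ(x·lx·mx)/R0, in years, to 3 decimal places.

lx·mx: 0, 3.22, 1, 0.2, 0 → R0 = 4.42
x·lx·mx: 0, 3.22, 2, 0.6, 0 → Σ = 5.82
T = 5.82 / 4.42 = 1.316742… → 1.317

1.317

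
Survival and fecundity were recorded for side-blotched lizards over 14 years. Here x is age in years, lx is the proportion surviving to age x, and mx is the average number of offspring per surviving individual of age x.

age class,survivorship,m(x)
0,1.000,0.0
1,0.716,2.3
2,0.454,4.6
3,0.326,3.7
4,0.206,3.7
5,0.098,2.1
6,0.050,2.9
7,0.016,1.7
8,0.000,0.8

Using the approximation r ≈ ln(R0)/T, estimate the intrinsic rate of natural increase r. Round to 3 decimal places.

0.753

R0 = Σ lx·mx = 0 + 1.6468 + 2.0884 + 1.2062 + 0.7622 + 0.2058 + 0.145 + 0.0272 + 0 = 6.0816
Σ x·lx·mx = 14.5804; T = 14.5804/6.0816 = 2.39746…
r ≈ ln(R0)/T = ln(6.0816)/2.39746… = 0.75299… → 0.753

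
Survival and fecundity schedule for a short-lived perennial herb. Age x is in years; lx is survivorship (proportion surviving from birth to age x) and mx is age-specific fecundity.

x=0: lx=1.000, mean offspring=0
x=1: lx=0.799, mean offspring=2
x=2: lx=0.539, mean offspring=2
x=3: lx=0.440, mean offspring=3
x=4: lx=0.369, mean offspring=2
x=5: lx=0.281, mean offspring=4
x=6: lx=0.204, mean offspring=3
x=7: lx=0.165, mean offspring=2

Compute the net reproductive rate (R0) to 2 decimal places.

lx·mx by age: 0, 1.598, 1.078, 1.32, 0.738, 1.124, 0.612, 0.33
R0 = Σ lx·mx = 6.8 → 6.80

6.80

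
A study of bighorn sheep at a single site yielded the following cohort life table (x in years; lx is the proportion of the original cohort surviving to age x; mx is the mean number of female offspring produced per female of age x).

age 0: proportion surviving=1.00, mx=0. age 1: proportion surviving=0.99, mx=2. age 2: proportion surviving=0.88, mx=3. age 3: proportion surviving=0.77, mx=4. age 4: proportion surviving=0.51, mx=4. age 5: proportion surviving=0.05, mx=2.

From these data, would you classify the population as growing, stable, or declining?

growing

R0 = Σ lx·mx = 0 + 1.98 + 2.64 + 3.08 + 2.04 + 0.1 = 9.84
R0 > 1, so the population is growing.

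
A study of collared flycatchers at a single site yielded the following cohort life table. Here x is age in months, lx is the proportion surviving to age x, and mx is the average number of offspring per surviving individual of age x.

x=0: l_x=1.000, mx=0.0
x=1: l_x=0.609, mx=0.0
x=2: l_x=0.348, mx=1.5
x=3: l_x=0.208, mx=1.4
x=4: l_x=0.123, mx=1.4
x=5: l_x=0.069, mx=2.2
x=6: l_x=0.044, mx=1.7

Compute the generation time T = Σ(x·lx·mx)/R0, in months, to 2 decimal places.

3.15

lx·mx: 0, 0, 0.522, 0.2912, 0.1722, 0.1518, 0.0748 → R0 = 1.212
x·lx·mx: 0, 0, 1.044, 0.8736, 0.6888, 0.759, 0.4488 → Σ = 3.8142
T = 3.8142 / 1.212 = 3.14703… → 3.15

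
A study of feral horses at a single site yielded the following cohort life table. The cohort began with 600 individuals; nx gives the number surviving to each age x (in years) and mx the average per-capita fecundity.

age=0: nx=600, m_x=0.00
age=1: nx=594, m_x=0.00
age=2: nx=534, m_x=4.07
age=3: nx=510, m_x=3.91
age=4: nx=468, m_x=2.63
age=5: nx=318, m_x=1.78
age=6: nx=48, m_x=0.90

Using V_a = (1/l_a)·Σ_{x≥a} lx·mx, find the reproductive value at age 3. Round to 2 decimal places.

lx = nx/n0 = nx/600: 1, 0.99, 0.89, 0.85, 0.78, 0.53, 0.08
lx·mx for x ≥ 3: 3.3235, 2.0514, 0.9434, 0.072 → sum = 6.3903
V_3 = 6.3903 / l_3 = 6.3903 / 0.85 = 7.518 → 7.52

7.52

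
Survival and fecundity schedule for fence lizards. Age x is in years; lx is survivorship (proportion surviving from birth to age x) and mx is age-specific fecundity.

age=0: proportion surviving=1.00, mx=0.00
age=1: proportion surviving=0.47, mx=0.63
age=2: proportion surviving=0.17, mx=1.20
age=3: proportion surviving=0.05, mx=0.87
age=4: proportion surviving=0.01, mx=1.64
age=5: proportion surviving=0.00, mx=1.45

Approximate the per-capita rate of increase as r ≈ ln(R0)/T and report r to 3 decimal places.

-0.361

R0 = Σ lx·mx = 0 + 0.2961 + 0.204 + 0.0435 + 0.0164 + 0 = 0.56
Σ x·lx·mx = 0.9002; T = 0.9002/0.56 = 1.6075
r ≈ ln(R0)/T = ln(0.56)/1.6075 = -0.3607… → -0.361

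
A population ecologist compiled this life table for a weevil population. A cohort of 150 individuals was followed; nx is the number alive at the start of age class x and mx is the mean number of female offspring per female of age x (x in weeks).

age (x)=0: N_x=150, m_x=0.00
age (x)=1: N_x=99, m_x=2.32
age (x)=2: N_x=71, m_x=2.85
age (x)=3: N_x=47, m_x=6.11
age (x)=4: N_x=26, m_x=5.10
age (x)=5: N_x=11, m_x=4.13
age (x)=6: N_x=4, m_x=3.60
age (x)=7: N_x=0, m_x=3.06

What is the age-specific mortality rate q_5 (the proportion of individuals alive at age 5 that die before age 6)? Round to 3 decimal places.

0.636

lx = nx/n0 = nx/150: 1, 0.66, 0.47333…, 0.31333…, 0.17333…, 0.07333…, 0.02667…, 0
q_5 = (l_5 − l_6) / l_5 = (0.073333… − 0.026667…) / 0.073333…
     = 0.046667… / 0.073333… = 0.636364… → 0.636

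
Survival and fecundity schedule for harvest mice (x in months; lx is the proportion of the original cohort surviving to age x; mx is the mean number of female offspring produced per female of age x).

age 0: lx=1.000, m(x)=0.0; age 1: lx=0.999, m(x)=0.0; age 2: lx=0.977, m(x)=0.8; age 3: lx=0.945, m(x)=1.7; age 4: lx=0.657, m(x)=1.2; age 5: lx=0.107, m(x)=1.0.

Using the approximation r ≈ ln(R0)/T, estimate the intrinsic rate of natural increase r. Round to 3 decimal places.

0.388

R0 = Σ lx·mx = 0 + 0 + 0.7816 + 1.6065 + 0.7884 + 0.107 = 3.2835
Σ x·lx·mx = 10.0713; T = 10.0713/3.2835 = 3.06725…
r ≈ ln(R0)/T = ln(3.2835)/3.06725… = 0.38761… → 0.388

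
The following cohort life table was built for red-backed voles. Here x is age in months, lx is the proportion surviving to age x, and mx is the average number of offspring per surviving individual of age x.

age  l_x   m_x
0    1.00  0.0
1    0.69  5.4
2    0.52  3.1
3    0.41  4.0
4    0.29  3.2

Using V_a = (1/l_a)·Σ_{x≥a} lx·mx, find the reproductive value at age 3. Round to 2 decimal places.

6.26

lx·mx for x ≥ 3: 1.64, 0.928 → sum = 2.568
V_3 = 2.568 / l_3 = 2.568 / 0.41 = 6.263415… → 6.26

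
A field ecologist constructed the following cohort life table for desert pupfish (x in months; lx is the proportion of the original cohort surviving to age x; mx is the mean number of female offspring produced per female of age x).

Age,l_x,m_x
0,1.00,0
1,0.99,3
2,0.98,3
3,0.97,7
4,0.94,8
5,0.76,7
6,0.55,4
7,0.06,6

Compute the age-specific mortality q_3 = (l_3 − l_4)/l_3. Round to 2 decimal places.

0.03

q_3 = (l_3 − l_4) / l_3 = (0.97 − 0.94) / 0.97
     = 0.03 / 0.97 = 0.030928… → 0.03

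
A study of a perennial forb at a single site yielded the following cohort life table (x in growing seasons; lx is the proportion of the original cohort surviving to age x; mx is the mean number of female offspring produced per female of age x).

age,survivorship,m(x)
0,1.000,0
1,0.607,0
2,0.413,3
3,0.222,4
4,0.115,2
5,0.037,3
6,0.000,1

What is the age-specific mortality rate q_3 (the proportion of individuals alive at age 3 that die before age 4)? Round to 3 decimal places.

0.482

q_3 = (l_3 − l_4) / l_3 = (0.222 − 0.115) / 0.222
     = 0.107 / 0.222 = 0.481982… → 0.482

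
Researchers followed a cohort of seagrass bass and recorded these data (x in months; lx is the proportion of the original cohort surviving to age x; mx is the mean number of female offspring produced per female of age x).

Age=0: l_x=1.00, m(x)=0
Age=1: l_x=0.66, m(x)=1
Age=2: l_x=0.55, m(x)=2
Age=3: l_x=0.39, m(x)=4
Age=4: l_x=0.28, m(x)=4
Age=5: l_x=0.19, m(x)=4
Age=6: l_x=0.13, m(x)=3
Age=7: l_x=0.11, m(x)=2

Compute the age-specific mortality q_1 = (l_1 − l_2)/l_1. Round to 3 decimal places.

q_1 = (l_1 − l_2) / l_1 = (0.66 − 0.55) / 0.66
     = 0.11 / 0.66 = 0.166667… → 0.167

0.167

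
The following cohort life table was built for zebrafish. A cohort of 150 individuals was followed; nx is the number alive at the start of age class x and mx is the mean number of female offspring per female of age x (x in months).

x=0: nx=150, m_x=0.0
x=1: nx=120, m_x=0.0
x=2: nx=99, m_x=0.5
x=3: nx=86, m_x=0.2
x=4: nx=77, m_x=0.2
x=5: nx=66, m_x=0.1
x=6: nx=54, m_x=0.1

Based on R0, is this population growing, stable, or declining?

lx = nx/n0 = nx/150: 1, 0.8, 0.66, 0.57333…, 0.51333…, 0.44, 0.36
R0 = Σ lx·mx = 0 + 0 + 0.33 + 0.114667… + 0.102667… + 0.044 + 0.036 = 0.627333…
R0 < 1, so the population is declining.

declining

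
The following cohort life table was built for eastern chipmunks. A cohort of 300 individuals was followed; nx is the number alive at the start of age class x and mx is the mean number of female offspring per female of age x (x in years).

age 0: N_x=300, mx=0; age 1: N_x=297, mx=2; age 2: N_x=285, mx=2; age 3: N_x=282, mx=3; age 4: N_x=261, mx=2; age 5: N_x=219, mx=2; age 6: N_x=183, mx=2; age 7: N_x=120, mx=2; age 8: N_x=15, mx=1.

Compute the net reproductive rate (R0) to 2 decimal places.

lx = nx/n0 = nx/300: 1, 0.99, 0.95, 0.94, 0.87, 0.73, 0.61, 0.4, 0.05
lx·mx by age: 0, 1.98, 1.9, 2.82, 1.74, 1.46, 1.22, 0.8, 0.05
R0 = Σ lx·mx = 11.97 → 11.97

11.97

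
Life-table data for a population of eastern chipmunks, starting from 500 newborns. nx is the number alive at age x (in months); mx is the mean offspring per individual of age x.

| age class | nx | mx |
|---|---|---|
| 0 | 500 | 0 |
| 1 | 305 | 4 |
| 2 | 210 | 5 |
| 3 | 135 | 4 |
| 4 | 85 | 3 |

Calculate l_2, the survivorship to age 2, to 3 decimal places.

0.420

l_2 = n_2/n_0 = 210/500 = 0.42 → 0.420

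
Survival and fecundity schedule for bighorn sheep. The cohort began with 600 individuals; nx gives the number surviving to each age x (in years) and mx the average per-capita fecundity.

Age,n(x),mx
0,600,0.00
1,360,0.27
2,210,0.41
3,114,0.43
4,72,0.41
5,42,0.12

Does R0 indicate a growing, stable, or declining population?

declining

lx = nx/n0 = nx/600: 1, 0.6, 0.35, 0.19, 0.12, 0.07
R0 = Σ lx·mx = 0 + 0.162 + 0.1435 + 0.0817 + 0.0492 + 0.0084 = 0.4448
R0 < 1, so the population is declining.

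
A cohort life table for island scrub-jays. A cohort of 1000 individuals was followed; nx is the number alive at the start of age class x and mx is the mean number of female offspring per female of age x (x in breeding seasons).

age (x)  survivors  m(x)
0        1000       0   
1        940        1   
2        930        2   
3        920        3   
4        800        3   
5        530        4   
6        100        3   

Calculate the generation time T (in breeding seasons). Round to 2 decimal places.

lx = nx/n0 = nx/1000: 1, 0.94, 0.93, 0.92, 0.8, 0.53, 0.1
lx·mx: 0, 0.94, 1.86, 2.76, 2.4, 2.12, 0.3 → R0 = 10.38
x·lx·mx: 0, 0.94, 3.72, 8.28, 9.6, 10.6, 1.8 → Σ = 34.94
T = 34.94 / 10.38 = 3.366089… → 3.37

3.37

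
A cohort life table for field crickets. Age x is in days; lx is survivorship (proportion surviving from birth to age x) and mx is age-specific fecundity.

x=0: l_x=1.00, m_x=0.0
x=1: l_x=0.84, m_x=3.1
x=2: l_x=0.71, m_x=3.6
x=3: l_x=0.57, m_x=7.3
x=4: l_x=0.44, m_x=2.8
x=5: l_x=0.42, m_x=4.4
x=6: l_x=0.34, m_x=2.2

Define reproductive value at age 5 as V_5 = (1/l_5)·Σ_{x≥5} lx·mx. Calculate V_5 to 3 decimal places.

6.181

lx·mx for x ≥ 5: 1.848, 0.748 → sum = 2.596
V_5 = 2.596 / l_5 = 2.596 / 0.42 = 6.180952… → 6.181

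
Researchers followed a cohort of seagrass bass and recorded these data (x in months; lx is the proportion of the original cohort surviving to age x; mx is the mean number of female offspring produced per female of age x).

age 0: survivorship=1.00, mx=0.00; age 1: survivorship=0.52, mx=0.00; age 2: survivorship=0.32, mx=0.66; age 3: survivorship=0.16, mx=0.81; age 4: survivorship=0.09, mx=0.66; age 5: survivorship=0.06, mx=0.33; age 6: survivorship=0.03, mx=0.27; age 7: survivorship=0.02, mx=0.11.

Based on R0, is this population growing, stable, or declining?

R0 = Σ lx·mx = 0 + 0 + 0.2112 + 0.1296 + 0.0594 + 0.0198 + 0.0081 + 0.0022 = 0.4303
R0 < 1, so the population is declining.

declining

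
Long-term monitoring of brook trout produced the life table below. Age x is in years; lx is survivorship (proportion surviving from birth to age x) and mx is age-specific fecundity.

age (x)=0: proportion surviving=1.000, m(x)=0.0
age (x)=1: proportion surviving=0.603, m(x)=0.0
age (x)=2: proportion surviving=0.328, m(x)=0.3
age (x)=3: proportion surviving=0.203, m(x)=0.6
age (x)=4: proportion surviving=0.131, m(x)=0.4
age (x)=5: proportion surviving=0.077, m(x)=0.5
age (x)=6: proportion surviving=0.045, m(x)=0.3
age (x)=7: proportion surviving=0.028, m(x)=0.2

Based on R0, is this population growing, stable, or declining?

R0 = Σ lx·mx = 0 + 0 + 0.0984 + 0.1218 + 0.0524 + 0.0385 + 0.0135 + 0.0056 = 0.3302
R0 < 1, so the population is declining.

declining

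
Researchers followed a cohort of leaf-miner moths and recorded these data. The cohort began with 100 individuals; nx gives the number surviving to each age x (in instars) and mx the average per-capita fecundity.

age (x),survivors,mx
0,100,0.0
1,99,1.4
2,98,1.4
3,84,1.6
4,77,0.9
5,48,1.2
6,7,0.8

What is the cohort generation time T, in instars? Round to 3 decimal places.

lx = nx/n0 = nx/100: 1, 0.99, 0.98, 0.84, 0.77, 0.48, 0.07
lx·mx: 0, 1.386, 1.372, 1.344, 0.693, 0.576, 0.056 → R0 = 5.427
x·lx·mx: 0, 1.386, 2.744, 4.032, 2.772, 2.88, 0.336 → Σ = 14.15
T = 14.15 / 5.427 = 2.607334… → 2.607

2.607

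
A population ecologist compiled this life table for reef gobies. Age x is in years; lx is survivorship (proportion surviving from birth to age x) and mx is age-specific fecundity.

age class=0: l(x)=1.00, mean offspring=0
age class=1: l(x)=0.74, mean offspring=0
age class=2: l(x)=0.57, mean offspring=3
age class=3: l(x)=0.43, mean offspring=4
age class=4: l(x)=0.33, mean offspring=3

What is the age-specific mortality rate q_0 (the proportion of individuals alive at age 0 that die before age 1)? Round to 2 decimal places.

q_0 = (l_0 − l_1) / l_0 = (1 − 0.74) / 1
     = 0.26 / 1 = 0.26 → 0.26

0.26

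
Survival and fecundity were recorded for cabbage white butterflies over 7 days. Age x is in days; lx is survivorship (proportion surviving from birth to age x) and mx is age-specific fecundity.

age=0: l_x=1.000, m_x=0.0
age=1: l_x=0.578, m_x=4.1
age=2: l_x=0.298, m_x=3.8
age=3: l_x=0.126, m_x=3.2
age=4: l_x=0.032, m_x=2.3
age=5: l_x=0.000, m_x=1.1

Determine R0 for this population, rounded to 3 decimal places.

3.979

lx·mx by age: 0, 2.3698, 1.1324, 0.4032, 0.0736, 0
R0 = Σ lx·mx = 3.979 → 3.979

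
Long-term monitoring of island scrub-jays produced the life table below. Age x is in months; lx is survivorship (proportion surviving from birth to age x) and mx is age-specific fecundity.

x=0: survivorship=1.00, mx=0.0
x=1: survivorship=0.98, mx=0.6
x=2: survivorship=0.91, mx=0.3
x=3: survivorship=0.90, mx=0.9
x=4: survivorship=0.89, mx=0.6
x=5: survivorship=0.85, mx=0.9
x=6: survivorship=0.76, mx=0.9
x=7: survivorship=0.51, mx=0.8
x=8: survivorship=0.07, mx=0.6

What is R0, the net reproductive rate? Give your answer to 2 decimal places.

4.10

lx·mx by age: 0, 0.588, 0.273, 0.81, 0.534, 0.765, 0.684, 0.408, 0.042
R0 = Σ lx·mx = 4.104 → 4.10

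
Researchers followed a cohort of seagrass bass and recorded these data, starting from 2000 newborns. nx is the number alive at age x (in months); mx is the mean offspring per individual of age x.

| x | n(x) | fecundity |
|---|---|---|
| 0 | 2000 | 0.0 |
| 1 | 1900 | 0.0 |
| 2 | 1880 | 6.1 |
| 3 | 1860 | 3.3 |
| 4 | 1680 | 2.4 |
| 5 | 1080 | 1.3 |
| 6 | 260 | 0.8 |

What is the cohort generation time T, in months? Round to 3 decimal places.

lx = nx/n0 = nx/2000: 1, 0.95, 0.94, 0.93, 0.84, 0.54, 0.13
lx·mx: 0, 0, 5.734, 3.069, 2.016, 0.702, 0.104 → R0 = 11.625
x·lx·mx: 0, 0, 11.468, 9.207, 8.064, 3.51, 0.624 → Σ = 32.873
T = 32.873 / 11.625 = 2.827785… → 2.828

2.828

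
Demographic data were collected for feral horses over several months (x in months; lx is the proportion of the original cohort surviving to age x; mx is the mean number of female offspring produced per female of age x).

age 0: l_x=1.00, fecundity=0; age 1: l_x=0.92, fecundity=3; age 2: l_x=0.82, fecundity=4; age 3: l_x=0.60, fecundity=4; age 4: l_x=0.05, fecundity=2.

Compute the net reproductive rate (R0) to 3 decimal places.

lx·mx by age: 0, 2.76, 3.28, 2.4, 0.1
R0 = Σ lx·mx = 8.54 → 8.540

8.540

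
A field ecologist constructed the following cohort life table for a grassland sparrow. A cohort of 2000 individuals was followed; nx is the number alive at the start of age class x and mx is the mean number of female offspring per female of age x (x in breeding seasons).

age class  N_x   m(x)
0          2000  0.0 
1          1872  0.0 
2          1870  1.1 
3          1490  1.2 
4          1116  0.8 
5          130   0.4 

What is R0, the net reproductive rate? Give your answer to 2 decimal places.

2.39

lx = nx/n0 = nx/2000: 1, 0.936, 0.935, 0.745, 0.558, 0.065
lx·mx by age: 0, 0, 1.0285, 0.894, 0.4464, 0.026
R0 = Σ lx·mx = 2.3949 → 2.39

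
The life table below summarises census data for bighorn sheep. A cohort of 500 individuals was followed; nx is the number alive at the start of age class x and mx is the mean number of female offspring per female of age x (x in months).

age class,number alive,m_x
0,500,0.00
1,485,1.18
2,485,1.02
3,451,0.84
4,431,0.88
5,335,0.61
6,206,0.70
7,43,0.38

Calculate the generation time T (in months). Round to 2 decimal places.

2.84

lx = nx/n0 = nx/500: 1, 0.97, 0.97, 0.902, 0.862, 0.67, 0.412, 0.086
lx·mx: 0, 1.1446, 0.9894, 0.75768, 0.75856, 0.4087, 0.2884, 0.03268 → R0 = 4.38002
x·lx·mx: 0, 1.1446, 1.9788, 2.27304, 3.03424, 2.0435, 1.7304, 0.22876 → Σ = 12.43334
T = 12.43334 / 4.38002 = 2.838649… → 2.84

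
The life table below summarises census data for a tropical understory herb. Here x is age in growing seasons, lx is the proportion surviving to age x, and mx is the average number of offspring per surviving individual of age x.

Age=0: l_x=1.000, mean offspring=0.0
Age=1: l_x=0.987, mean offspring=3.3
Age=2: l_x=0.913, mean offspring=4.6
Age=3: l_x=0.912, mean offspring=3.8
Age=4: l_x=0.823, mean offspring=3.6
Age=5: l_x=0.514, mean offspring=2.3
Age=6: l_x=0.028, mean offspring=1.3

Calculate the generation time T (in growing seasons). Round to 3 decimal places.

lx·mx: 0, 3.2571, 4.1998, 3.4656, 2.9628, 1.1822, 0.0364 → R0 = 15.1039
x·lx·mx: 0, 3.2571, 8.3996, 10.3968, 11.8512, 5.911, 0.2184 → Σ = 40.0341
T = 40.0341 / 15.1039 = 2.65058… → 2.651

2.651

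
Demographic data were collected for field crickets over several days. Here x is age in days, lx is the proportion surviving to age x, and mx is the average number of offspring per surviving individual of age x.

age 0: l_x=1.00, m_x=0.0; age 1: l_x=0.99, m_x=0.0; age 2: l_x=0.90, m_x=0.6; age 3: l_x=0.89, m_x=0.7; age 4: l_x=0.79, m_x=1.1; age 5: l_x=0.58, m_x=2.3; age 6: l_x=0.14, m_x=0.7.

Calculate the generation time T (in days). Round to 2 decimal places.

3.95

lx·mx: 0, 0, 0.54, 0.623, 0.869, 1.334, 0.098 → R0 = 3.464
x·lx·mx: 0, 0, 1.08, 1.869, 3.476, 6.67, 0.588 → Σ = 13.683
T = 13.683 / 3.464 = 3.950058… → 3.95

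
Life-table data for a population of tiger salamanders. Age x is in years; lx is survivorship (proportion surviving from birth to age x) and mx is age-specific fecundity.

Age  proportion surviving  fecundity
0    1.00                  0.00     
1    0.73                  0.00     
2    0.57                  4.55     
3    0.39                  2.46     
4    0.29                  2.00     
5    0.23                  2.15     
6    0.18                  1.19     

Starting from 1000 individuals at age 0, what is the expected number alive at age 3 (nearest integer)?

390

Expected survivors = N0 · l_3 = 1000 × 0.39 = 390 → 390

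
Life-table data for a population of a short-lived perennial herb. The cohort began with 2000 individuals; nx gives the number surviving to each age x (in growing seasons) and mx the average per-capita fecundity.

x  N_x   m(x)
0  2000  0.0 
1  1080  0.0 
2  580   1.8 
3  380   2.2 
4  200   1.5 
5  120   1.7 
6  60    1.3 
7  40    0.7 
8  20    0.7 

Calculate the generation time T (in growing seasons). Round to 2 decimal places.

lx = nx/n0 = nx/2000: 1, 0.54, 0.29, 0.19, 0.1, 0.06, 0.03, 0.02, 0.01
lx·mx: 0, 0, 0.522, 0.418, 0.15, 0.102, 0.039, 0.014, 0.007 → R0 = 1.252
x·lx·mx: 0, 0, 1.044, 1.254, 0.6, 0.51, 0.234, 0.098, 0.056 → Σ = 3.796
T = 3.796 / 1.252 = 3.031949… → 3.03

3.03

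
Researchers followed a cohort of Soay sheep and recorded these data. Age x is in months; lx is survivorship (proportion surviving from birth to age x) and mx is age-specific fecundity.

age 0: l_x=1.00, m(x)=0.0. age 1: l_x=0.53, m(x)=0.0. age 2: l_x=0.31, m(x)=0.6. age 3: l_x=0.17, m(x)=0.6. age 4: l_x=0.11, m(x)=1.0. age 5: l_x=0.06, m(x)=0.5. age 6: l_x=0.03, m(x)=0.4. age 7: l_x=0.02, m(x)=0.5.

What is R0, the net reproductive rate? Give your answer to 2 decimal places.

lx·mx by age: 0, 0, 0.186, 0.102, 0.11, 0.03, 0.012, 0.01
R0 = Σ lx·mx = 0.45 → 0.45

0.45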